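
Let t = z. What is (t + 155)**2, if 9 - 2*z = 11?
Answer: 23716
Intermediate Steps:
z = -1 (z = 9/2 - 1/2*11 = 9/2 - 11/2 = -1)
t = -1
(t + 155)**2 = (-1 + 155)**2 = 154**2 = 23716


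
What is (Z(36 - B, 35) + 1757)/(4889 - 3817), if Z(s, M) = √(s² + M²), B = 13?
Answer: 1757/1072 + √1754/1072 ≈ 1.6781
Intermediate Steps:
Z(s, M) = √(M² + s²)
(Z(36 - B, 35) + 1757)/(4889 - 3817) = (√(35² + (36 - 1*13)²) + 1757)/(4889 - 3817) = (√(1225 + (36 - 13)²) + 1757)/1072 = (√(1225 + 23²) + 1757)*(1/1072) = (√(1225 + 529) + 1757)*(1/1072) = (√1754 + 1757)*(1/1072) = (1757 + √1754)*(1/1072) = 1757/1072 + √1754/1072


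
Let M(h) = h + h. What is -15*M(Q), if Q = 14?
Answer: -420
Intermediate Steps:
M(h) = 2*h
-15*M(Q) = -30*14 = -15*28 = -420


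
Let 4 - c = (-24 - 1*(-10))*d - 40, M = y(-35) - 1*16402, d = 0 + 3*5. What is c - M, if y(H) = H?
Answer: 16691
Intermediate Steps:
d = 15 (d = 0 + 15 = 15)
M = -16437 (M = -35 - 1*16402 = -35 - 16402 = -16437)
c = 254 (c = 4 - ((-24 - 1*(-10))*15 - 40) = 4 - ((-24 + 10)*15 - 40) = 4 - (-14*15 - 40) = 4 - (-210 - 40) = 4 - 1*(-250) = 4 + 250 = 254)
c - M = 254 - 1*(-16437) = 254 + 16437 = 16691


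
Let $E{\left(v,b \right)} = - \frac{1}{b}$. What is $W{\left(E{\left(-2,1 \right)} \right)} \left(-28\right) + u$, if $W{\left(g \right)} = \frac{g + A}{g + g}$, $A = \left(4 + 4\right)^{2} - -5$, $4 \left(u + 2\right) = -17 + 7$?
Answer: $\frac{1895}{2} \approx 947.5$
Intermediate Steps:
$u = - \frac{9}{2}$ ($u = -2 + \frac{-17 + 7}{4} = -2 + \frac{1}{4} \left(-10\right) = -2 - \frac{5}{2} = - \frac{9}{2} \approx -4.5$)
$A = 69$ ($A = 8^{2} + 5 = 64 + 5 = 69$)
$W{\left(g \right)} = \frac{69 + g}{2 g}$ ($W{\left(g \right)} = \frac{g + 69}{g + g} = \frac{69 + g}{2 g}$)
$W{\left(E{\left(-2,1 \right)} \right)} \left(-28\right) + u = \frac{69 - 1^{-1}}{2 \left(- 1^{-1}\right)} \left(-28\right) - \frac{9}{2} = \frac{69 - 1}{2 \left(\left(-1\right) 1\right)} \left(-28\right) - \frac{9}{2} = \frac{69 - 1}{2 \left(-1\right)} \left(-28\right) - \frac{9}{2} = \frac{1}{2} \left(-1\right) 68 \left(-28\right) - \frac{9}{2} = \left(-34\right) \left(-28\right) - \frac{9}{2} = 952 - \frac{9}{2} = \frac{1895}{2}$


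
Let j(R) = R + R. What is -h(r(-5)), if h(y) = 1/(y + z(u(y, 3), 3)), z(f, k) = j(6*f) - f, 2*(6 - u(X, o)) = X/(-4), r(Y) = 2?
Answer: -4/283 ≈ -0.014134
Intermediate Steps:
j(R) = 2*R
u(X, o) = 6 + X/8 (u(X, o) = 6 - X/(2*(-4)) = 6 - X*(-1)/(2*4) = 6 - (-1)*X/8 = 6 + X/8)
z(f, k) = 11*f (z(f, k) = 2*(6*f) - f = 12*f - f = 11*f)
h(y) = 1/(66 + 19*y/8) (h(y) = 1/(y + 11*(6 + y/8)) = 1/(y + (66 + 11*y/8)) = 1/(66 + 19*y/8))
-h(r(-5)) = -8/(528 + 19*2) = -8/(528 + 38) = -8/566 = -1*4/283 = -4/283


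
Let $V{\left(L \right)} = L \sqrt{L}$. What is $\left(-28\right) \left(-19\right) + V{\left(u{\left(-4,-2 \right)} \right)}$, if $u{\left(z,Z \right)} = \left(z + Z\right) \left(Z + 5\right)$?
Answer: $532 - 54 i \sqrt{2} \approx 532.0 - 76.368 i$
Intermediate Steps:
$u{\left(z,Z \right)} = \left(5 + Z\right) \left(Z + z\right)$ ($u{\left(z,Z \right)} = \left(Z + z\right) \left(5 + Z\right) = \left(5 + Z\right) \left(Z + z\right)$)
$V{\left(L \right)} = L^{\frac{3}{2}}$
$\left(-28\right) \left(-19\right) + V{\left(u{\left(-4,-2 \right)} \right)} = \left(-28\right) \left(-19\right) + \left(\left(-2\right)^{2} + 5 \left(-2\right) + 5 \left(-4\right) - -8\right)^{\frac{3}{2}} = 532 + \left(4 - 10 - 20 + 8\right)^{\frac{3}{2}} = 532 + \left(-18\right)^{\frac{3}{2}} = 532 - 54 i \sqrt{2}$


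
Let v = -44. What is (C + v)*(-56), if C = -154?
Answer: 11088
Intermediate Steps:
(C + v)*(-56) = (-154 - 44)*(-56) = -198*(-56) = 11088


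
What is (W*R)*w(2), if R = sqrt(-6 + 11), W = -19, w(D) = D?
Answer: -38*sqrt(5) ≈ -84.971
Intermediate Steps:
R = sqrt(5) ≈ 2.2361
(W*R)*w(2) = -19*sqrt(5)*2 = -38*sqrt(5)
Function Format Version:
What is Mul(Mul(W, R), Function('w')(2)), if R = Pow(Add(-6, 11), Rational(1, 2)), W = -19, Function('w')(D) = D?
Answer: Mul(-38, Pow(5, Rational(1, 2))) ≈ -84.971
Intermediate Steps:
R = Pow(5, Rational(1, 2)) ≈ 2.2361
Mul(Mul(W, R), Function('w')(2)) = Mul(Mul(-19, Pow(5, Rational(1, 2))), 2) = Mul(-38, Pow(5, Rational(1, 2)))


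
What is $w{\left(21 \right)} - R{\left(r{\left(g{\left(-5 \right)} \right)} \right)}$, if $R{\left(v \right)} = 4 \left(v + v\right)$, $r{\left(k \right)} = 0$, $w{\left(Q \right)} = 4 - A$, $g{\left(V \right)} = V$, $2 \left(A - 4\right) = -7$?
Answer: $\frac{7}{2} \approx 3.5$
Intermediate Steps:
$A = \frac{1}{2}$ ($A = 4 + \frac{1}{2} \left(-7\right) = 4 - \frac{7}{2} = \frac{1}{2} \approx 0.5$)
$w{\left(Q \right)} = \frac{7}{2}$ ($w{\left(Q \right)} = 4 - \frac{1}{2} = \frac{7}{2}$)
$R{\left(v \right)} = 8 v$ ($R{\left(v \right)} = 4 \cdot 2 v = 8 v$)
$w{\left(21 \right)} - R{\left(r{\left(g{\left(-5 \right)} \right)} \right)} = \frac{7}{2} - 8 \cdot 0 = \frac{7}{2} - 0 = \frac{7}{2} + 0 = \frac{7}{2}$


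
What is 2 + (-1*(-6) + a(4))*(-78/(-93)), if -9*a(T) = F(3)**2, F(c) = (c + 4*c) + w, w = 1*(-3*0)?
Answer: -432/31 ≈ -13.935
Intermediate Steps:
w = 0 (w = 1*0 = 0)
F(c) = 5*c (F(c) = (c + 4*c) + 0 = 5*c + 0 = 5*c)
a(T) = -25 (a(T) = -(5*3)**2/9 = -1/9*15**2 = -1/9*225 = -25)
2 + (-1*(-6) + a(4))*(-78/(-93)) = 2 + (-1*(-6) - 25)*(-78/(-93)) = 2 + (6 - 25)*(-78*(-1/93)) = 2 - 19*26/31 = 2 - 494/31 = -432/31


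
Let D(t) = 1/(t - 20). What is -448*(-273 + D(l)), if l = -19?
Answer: 4770304/39 ≈ 1.2232e+5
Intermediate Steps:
D(t) = 1/(-20 + t)
-448*(-273 + D(l)) = -448*(-273 + 1/(-20 - 19)) = -448*(-273 + 1/(-39)) = -448*(-273 - 1/39) = -448*(-10648/39) = 4770304/39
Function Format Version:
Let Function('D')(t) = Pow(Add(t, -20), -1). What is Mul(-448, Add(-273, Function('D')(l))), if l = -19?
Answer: Rational(4770304, 39) ≈ 1.2232e+5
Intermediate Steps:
Function('D')(t) = Pow(Add(-20, t), -1)
Mul(-448, Add(-273, Function('D')(l))) = Mul(-448, Add(-273, Pow(Add(-20, -19), -1))) = Mul(-448, Add(-273, Pow(-39, -1))) = Mul(-448, Add(-273, Rational(-1, 39))) = Mul(-448, Rational(-10648, 39)) = Rational(4770304, 39)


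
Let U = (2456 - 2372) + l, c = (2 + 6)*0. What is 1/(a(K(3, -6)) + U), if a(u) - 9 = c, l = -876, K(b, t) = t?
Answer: -1/783 ≈ -0.0012771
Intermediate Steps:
c = 0 (c = 8*0 = 0)
a(u) = 9 (a(u) = 9 + 0 = 9)
U = -792 (U = (2456 - 2372) - 876 = 84 - 876 = -792)
1/(a(K(3, -6)) + U) = 1/(9 - 792) = 1/(-783) = -1/783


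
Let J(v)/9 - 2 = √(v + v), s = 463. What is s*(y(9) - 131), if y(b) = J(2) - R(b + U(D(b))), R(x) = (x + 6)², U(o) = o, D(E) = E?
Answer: -310673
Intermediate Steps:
J(v) = 18 + 9*√2*√v (J(v) = 18 + 9*√(v + v) = 18 + 9*√(2*v) = 18 + 9*(√2*√v) = 18 + 9*√2*√v)
R(x) = (6 + x)²
y(b) = 36 - (6 + 2*b)² (y(b) = (18 + 9*√2*√2) - (6 + (b + b))² = (18 + 18) - (6 + 2*b)² = 36 - (6 + 2*b)²)
s*(y(9) - 131) = 463*((36 - 4*(3 + 9)²) - 131) = 463*((36 - 4*12²) - 131) = 463*((36 - 4*144) - 131) = 463*((36 - 576) - 131) = 463*(-540 - 131) = 463*(-671) = -310673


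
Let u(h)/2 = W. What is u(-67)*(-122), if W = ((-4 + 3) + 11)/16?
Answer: -305/2 ≈ -152.50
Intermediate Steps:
W = 5/8 (W = (-1 + 11)*(1/16) = 10*(1/16) = 5/8 ≈ 0.62500)
u(h) = 5/4 (u(h) = 2*(5/8) = 5/4)
u(-67)*(-122) = (5/4)*(-122) = -305/2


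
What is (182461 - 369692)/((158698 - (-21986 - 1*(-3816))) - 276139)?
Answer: 187231/99271 ≈ 1.8861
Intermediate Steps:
(182461 - 369692)/((158698 - (-21986 - 1*(-3816))) - 276139) = -187231/((158698 - (-21986 + 3816)) - 276139) = -187231/((158698 - 1*(-18170)) - 276139) = -187231/((158698 + 18170) - 276139) = -187231/(176868 - 276139) = -187231/(-99271) = -187231*(-1/99271) = 187231/99271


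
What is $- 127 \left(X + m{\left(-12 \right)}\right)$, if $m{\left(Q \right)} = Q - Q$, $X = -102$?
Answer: $12954$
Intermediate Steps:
$m{\left(Q \right)} = 0$
$- 127 \left(X + m{\left(-12 \right)}\right) = - 127 \left(-102 + 0\right) = \left(-127\right) \left(-102\right) = 12954$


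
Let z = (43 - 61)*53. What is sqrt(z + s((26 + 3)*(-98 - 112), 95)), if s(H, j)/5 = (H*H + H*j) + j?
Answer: sqrt(182547271) ≈ 13511.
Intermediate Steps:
z = -954 (z = -18*53 = -954)
s(H, j) = 5*j + 5*H**2 + 5*H*j (s(H, j) = 5*((H*H + H*j) + j) = 5*((H**2 + H*j) + j) = 5*(j + H**2 + H*j) = 5*j + 5*H**2 + 5*H*j)
sqrt(z + s((26 + 3)*(-98 - 112), 95)) = sqrt(-954 + (5*95 + 5*((26 + 3)*(-98 - 112))**2 + 5*((26 + 3)*(-98 - 112))*95)) = sqrt(-954 + (475 + 5*(29*(-210))**2 + 5*(29*(-210))*95)) = sqrt(-954 + (475 + 5*(-6090)**2 + 5*(-6090)*95)) = sqrt(-954 + (475 + 5*37088100 - 2892750)) = sqrt(-954 + (475 + 185440500 - 2892750)) = sqrt(-954 + 182548225) = sqrt(182547271)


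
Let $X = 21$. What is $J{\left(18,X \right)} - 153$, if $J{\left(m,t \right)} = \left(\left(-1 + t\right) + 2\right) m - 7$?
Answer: $236$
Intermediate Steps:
$J{\left(m,t \right)} = -7 + m \left(1 + t\right)$ ($J{\left(m,t \right)} = \left(1 + t\right) m - 7 = m \left(1 + t\right) - 7 = -7 + m \left(1 + t\right)$)
$J{\left(18,X \right)} - 153 = \left(-7 + 18 + 18 \cdot 21\right) - 153 = \left(-7 + 18 + 378\right) - 153 = 389 - 153 = 236$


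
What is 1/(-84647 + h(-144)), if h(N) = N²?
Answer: -1/63911 ≈ -1.5647e-5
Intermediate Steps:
1/(-84647 + h(-144)) = 1/(-84647 + (-144)²) = 1/(-84647 + 20736) = 1/(-63911) = -1/63911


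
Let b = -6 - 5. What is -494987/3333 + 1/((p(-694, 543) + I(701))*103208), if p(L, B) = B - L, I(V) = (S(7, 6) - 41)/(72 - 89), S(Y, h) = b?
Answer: -358985666747105/2417233639128 ≈ -148.51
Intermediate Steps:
b = -11
S(Y, h) = -11
I(V) = 52/17 (I(V) = (-11 - 41)/(72 - 89) = -52/(-17) = -52*(-1/17) = 52/17)
-494987/3333 + 1/((p(-694, 543) + I(701))*103208) = -494987/3333 + 1/(((543 - 1*(-694)) + 52/17)*103208) = -494987*1/3333 + (1/103208)/((543 + 694) + 52/17) = -494987/3333 + (1/103208)/(1237 + 52/17) = -494987/3333 + (1/103208)/(21081/17) = -494987/3333 + (17/21081)*(1/103208) = -494987/3333 + 17/2175727848 = -358985666747105/2417233639128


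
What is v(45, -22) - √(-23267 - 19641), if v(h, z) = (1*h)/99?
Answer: 5/11 - 2*I*√10727 ≈ 0.45455 - 207.14*I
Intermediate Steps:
v(h, z) = h/99 (v(h, z) = h*(1/99) = h/99)
v(45, -22) - √(-23267 - 19641) = (1/99)*45 - √(-23267 - 19641) = 5/11 - √(-42908) = 5/11 - 2*I*√10727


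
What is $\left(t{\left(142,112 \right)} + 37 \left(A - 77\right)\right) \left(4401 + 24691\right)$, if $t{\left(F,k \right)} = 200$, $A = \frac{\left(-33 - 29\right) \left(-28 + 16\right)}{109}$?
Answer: $- \frac{7599208596}{109} \approx -6.9718 \cdot 10^{7}$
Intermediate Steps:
$A = \frac{744}{109}$ ($A = \left(-62\right) \left(-12\right) \frac{1}{109} = 744 \cdot \frac{1}{109} = \frac{744}{109} \approx 6.8257$)
$\left(t{\left(142,112 \right)} + 37 \left(A - 77\right)\right) \left(4401 + 24691\right) = \left(200 + 37 \left(\frac{744}{109} - 77\right)\right) \left(4401 + 24691\right) = \left(200 + 37 \left(- \frac{7649}{109}\right)\right) 29092 = \left(200 - \frac{283013}{109}\right) 29092 = \left(- \frac{261213}{109}\right) 29092 = - \frac{7599208596}{109}$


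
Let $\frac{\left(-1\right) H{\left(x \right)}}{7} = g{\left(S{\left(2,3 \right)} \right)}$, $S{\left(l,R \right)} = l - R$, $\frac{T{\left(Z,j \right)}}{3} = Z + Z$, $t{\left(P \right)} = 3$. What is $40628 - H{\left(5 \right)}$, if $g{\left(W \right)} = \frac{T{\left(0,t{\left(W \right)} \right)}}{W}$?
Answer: $40628$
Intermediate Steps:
$T{\left(Z,j \right)} = 6 Z$ ($T{\left(Z,j \right)} = 3 \left(Z + Z\right) = 3 \cdot 2 Z = 6 Z$)
$g{\left(W \right)} = 0$ ($g{\left(W \right)} = \frac{6 \cdot 0}{W} = \frac{0}{W} = 0$)
$H{\left(x \right)} = 0$ ($H{\left(x \right)} = \left(-7\right) 0 = 0$)
$40628 - H{\left(5 \right)} = 40628 - 0 = 40628 + 0 = 40628$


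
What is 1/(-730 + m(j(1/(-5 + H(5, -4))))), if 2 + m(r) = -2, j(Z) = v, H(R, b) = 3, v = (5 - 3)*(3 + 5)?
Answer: -1/734 ≈ -0.0013624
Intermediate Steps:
v = 16 (v = 2*8 = 16)
j(Z) = 16
m(r) = -4 (m(r) = -2 - 2 = -4)
1/(-730 + m(j(1/(-5 + H(5, -4))))) = 1/(-730 - 4) = 1/(-734) = -1/734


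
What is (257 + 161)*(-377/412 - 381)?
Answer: -32885941/206 ≈ -1.5964e+5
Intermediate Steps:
(257 + 161)*(-377/412 - 381) = 418*(-377*1/412 - 381) = 418*(-377/412 - 381) = 418*(-157349/412) = -32885941/206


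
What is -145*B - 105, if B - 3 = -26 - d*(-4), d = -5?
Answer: 6130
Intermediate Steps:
B = -43 (B = 3 + (-26 - (-5)*(-4)) = 3 + (-26 - 1*20) = 3 + (-26 - 20) = 3 - 46 = -43)
-145*B - 105 = -145*(-43) - 105 = 6235 - 105 = 6130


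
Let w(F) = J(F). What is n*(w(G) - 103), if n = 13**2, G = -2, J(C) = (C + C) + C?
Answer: -18421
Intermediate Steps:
J(C) = 3*C (J(C) = 2*C + C = 3*C)
w(F) = 3*F
n = 169
n*(w(G) - 103) = 169*(3*(-2) - 103) = 169*(-6 - 103) = 169*(-109) = -18421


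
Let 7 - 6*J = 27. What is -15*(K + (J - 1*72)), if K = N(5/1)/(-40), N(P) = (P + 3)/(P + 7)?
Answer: 4521/4 ≈ 1130.3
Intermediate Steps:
J = -10/3 (J = 7/6 - ⅙*27 = 7/6 - 9/2 = -10/3 ≈ -3.3333)
N(P) = (3 + P)/(7 + P)
K = -1/60 (K = ((3 + 5/1)/(7 + 5/1))/(-40) = ((3 + 5*1)/(7 + 5*1))*(-1/40) = ((3 + 5)/(7 + 5))*(-1/40) = (8/12)*(-1/40) = ((1/12)*8)*(-1/40) = (⅔)*(-1/40) = -1/60 ≈ -0.016667)
-15*(K + (J - 1*72)) = -15*(-1/60 + (-10/3 - 1*72)) = -15*(-1/60 + (-10/3 - 72)) = -15*(-1/60 - 226/3) = -15*(-1507/20) = 4521/4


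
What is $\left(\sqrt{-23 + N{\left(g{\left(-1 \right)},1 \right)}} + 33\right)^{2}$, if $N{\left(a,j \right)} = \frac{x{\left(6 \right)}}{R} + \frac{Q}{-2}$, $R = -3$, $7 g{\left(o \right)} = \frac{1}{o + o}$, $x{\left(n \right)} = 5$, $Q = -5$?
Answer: $\frac{\left(198 + i \sqrt{798}\right)^{2}}{36} \approx 1066.8 + 310.74 i$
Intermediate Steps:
$g{\left(o \right)} = \frac{1}{14 o}$ ($g{\left(o \right)} = \frac{1}{7 \left(o + o\right)} = \frac{1}{7 \cdot 2 o} = \frac{\frac{1}{2} \frac{1}{o}}{7} = \frac{1}{14 o}$)
$N{\left(a,j \right)} = \frac{5}{6}$ ($N{\left(a,j \right)} = \frac{5}{-3} - \frac{5}{-2} = 5 \left(- \frac{1}{3}\right) - - \frac{5}{2} = - \frac{5}{3} + \frac{5}{2} = \frac{5}{6}$)
$\left(\sqrt{-23 + N{\left(g{\left(-1 \right)},1 \right)}} + 33\right)^{2} = \left(\sqrt{-23 + \frac{5}{6}} + 33\right)^{2} = \left(\sqrt{- \frac{133}{6}} + 33\right)^{2} = \left(\frac{i \sqrt{798}}{6} + 33\right)^{2} = \left(33 + \frac{i \sqrt{798}}{6}\right)^{2}$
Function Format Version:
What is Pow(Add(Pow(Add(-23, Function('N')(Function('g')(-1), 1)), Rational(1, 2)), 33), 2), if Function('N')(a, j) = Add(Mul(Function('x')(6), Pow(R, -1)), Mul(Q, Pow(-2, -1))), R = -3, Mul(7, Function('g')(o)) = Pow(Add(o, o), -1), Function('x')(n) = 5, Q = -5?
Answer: Mul(Rational(1, 36), Pow(Add(198, Mul(I, Pow(798, Rational(1, 2)))), 2)) ≈ Add(1066.8, Mul(310.74, I))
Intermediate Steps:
Function('g')(o) = Mul(Rational(1, 14), Pow(o, -1)) (Function('g')(o) = Mul(Rational(1, 7), Pow(Add(o, o), -1)) = Mul(Rational(1, 7), Pow(Mul(2, o), -1)) = Mul(Rational(1, 7), Mul(Rational(1, 2), Pow(o, -1))) = Mul(Rational(1, 14), Pow(o, -1)))
Function('N')(a, j) = Rational(5, 6) (Function('N')(a, j) = Add(Mul(5, Pow(-3, -1)), Mul(-5, Pow(-2, -1))) = Add(Mul(5, Rational(-1, 3)), Mul(-5, Rational(-1, 2))) = Add(Rational(-5, 3), Rational(5, 2)) = Rational(5, 6))
Pow(Add(Pow(Add(-23, Function('N')(Function('g')(-1), 1)), Rational(1, 2)), 33), 2) = Pow(Add(Pow(Add(-23, Rational(5, 6)), Rational(1, 2)), 33), 2) = Pow(Add(Pow(Rational(-133, 6), Rational(1, 2)), 33), 2) = Pow(Add(Mul(Rational(1, 6), I, Pow(798, Rational(1, 2))), 33), 2) = Pow(Add(33, Mul(Rational(1, 6), I, Pow(798, Rational(1, 2)))), 2)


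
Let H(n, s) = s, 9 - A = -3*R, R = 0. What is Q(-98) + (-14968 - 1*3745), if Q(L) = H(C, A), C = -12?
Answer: -18704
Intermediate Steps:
A = 9 (A = 9 - (-3)*0 = 9 - 1*0 = 9 + 0 = 9)
Q(L) = 9
Q(-98) + (-14968 - 1*3745) = 9 + (-14968 - 1*3745) = 9 + (-14968 - 3745) = 9 - 18713 = -18704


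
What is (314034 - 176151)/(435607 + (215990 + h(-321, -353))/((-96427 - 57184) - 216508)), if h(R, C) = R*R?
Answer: 51033118077/161226108202 ≈ 0.31653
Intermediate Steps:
h(R, C) = R**2
(314034 - 176151)/(435607 + (215990 + h(-321, -353))/((-96427 - 57184) - 216508)) = (314034 - 176151)/(435607 + (215990 + (-321)**2)/((-96427 - 57184) - 216508)) = 137883/(435607 + (215990 + 103041)/(-153611 - 216508)) = 137883/(435607 + 319031/(-370119)) = 137883/(435607 + 319031*(-1/370119)) = 137883/(435607 - 319031/370119) = 137883/(161226108202/370119) = 137883*(370119/161226108202) = 51033118077/161226108202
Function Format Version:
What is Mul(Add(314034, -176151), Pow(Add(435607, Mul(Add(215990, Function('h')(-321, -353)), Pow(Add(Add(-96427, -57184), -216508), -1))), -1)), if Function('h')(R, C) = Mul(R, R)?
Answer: Rational(51033118077, 161226108202) ≈ 0.31653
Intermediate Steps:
Function('h')(R, C) = Pow(R, 2)
Mul(Add(314034, -176151), Pow(Add(435607, Mul(Add(215990, Function('h')(-321, -353)), Pow(Add(Add(-96427, -57184), -216508), -1))), -1)) = Mul(Add(314034, -176151), Pow(Add(435607, Mul(Add(215990, Pow(-321, 2)), Pow(Add(Add(-96427, -57184), -216508), -1))), -1)) = Mul(137883, Pow(Add(435607, Mul(Add(215990, 103041), Pow(Add(-153611, -216508), -1))), -1)) = Mul(137883, Pow(Add(435607, Mul(319031, Pow(-370119, -1))), -1)) = Mul(137883, Pow(Add(435607, Mul(319031, Rational(-1, 370119))), -1)) = Mul(137883, Pow(Add(435607, Rational(-319031, 370119)), -1)) = Mul(137883, Pow(Rational(161226108202, 370119), -1)) = Mul(137883, Rational(370119, 161226108202)) = Rational(51033118077, 161226108202)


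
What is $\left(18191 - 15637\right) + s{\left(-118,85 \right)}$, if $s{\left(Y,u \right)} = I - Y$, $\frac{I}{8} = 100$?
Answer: $3472$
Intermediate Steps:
$I = 800$ ($I = 8 \cdot 100 = 800$)
$s{\left(Y,u \right)} = 800 - Y$
$\left(18191 - 15637\right) + s{\left(-118,85 \right)} = \left(18191 - 15637\right) + \left(800 - -118\right) = 2554 + \left(800 + 118\right) = 2554 + 918 = 3472$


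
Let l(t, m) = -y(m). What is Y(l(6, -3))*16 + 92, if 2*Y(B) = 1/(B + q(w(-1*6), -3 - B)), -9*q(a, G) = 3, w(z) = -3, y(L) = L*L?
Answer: 638/7 ≈ 91.143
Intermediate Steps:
y(L) = L²
l(t, m) = -m²
q(a, G) = -⅓ (q(a, G) = -⅑*3 = -⅓)
Y(B) = 1/(2*(-⅓ + B)) (Y(B) = 1/(2*(B - ⅓)) = 1/(2*(-⅓ + B)))
Y(l(6, -3))*16 + 92 = (3/(2*(-1 + 3*(-1*(-3)²))))*16 + 92 = (3/(2*(-1 + 3*(-1*9))))*16 + 92 = (3/(2*(-1 + 3*(-9))))*16 + 92 = (3/(2*(-1 - 27)))*16 + 92 = ((3/2)/(-28))*16 + 92 = ((3/2)*(-1/28))*16 + 92 = -3/56*16 + 92 = -6/7 + 92 = 638/7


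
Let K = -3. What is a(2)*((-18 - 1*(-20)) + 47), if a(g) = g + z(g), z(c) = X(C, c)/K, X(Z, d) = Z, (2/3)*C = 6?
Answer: -49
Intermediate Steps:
C = 9 (C = (3/2)*6 = 9)
z(c) = -3 (z(c) = 9/(-3) = 9*(-⅓) = -3)
a(g) = -3 + g (a(g) = g - 3 = -3 + g)
a(2)*((-18 - 1*(-20)) + 47) = (-3 + 2)*((-18 - 1*(-20)) + 47) = -((-18 + 20) + 47) = -(2 + 47) = -1*49 = -49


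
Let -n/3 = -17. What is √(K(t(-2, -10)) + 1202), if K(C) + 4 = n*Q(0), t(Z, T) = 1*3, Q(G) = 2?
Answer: 10*√13 ≈ 36.056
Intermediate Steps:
n = 51 (n = -3*(-17) = 51)
t(Z, T) = 3
K(C) = 98 (K(C) = -4 + 51*2 = -4 + 102 = 98)
√(K(t(-2, -10)) + 1202) = √(98 + 1202) = √1300 = 10*√13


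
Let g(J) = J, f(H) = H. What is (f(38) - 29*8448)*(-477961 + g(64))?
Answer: 117062781738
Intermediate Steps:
(f(38) - 29*8448)*(-477961 + g(64)) = (38 - 29*8448)*(-477961 + 64) = (38 - 244992)*(-477897) = -244954*(-477897) = 117062781738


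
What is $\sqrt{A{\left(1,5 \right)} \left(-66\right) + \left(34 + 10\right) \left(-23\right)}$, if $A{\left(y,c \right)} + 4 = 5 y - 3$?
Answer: $4 i \sqrt{55} \approx 29.665 i$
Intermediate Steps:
$A{\left(y,c \right)} = -7 + 5 y$ ($A{\left(y,c \right)} = -4 + \left(5 y - 3\right) = -4 + \left(-3 + 5 y\right) = -7 + 5 y$)
$\sqrt{A{\left(1,5 \right)} \left(-66\right) + \left(34 + 10\right) \left(-23\right)} = \sqrt{\left(-7 + 5 \cdot 1\right) \left(-66\right) + \left(34 + 10\right) \left(-23\right)} = \sqrt{\left(-7 + 5\right) \left(-66\right) + 44 \left(-23\right)} = \sqrt{\left(-2\right) \left(-66\right) - 1012} = \sqrt{132 - 1012} = \sqrt{-880} = 4 i \sqrt{55}$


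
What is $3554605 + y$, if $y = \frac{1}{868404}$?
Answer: $\frac{3086833200421}{868404} \approx 3.5546 \cdot 10^{6}$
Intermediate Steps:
$y = \frac{1}{868404} \approx 1.1515 \cdot 10^{-6}$
$3554605 + y = 3554605 + \frac{1}{868404} = \frac{3086833200421}{868404}$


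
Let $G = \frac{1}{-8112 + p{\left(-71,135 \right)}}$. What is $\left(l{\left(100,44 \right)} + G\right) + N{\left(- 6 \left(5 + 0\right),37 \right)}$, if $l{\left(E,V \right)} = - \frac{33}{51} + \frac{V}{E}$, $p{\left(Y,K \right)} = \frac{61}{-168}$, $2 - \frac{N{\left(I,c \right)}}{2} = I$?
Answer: $\frac{36950249824}{579222725} \approx 63.793$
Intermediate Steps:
$N{\left(I,c \right)} = 4 - 2 I$
$p{\left(Y,K \right)} = - \frac{61}{168}$ ($p{\left(Y,K \right)} = 61 \left(- \frac{1}{168}\right) = - \frac{61}{168}$)
$l{\left(E,V \right)} = - \frac{11}{17} + \frac{V}{E}$ ($l{\left(E,V \right)} = \left(-33\right) \frac{1}{51} + \frac{V}{E} = - \frac{11}{17} + \frac{V}{E}$)
$G = - \frac{168}{1362877}$ ($G = \frac{1}{-8112 - \frac{61}{168}} = \frac{1}{- \frac{1362877}{168}} = - \frac{168}{1362877} \approx -0.00012327$)
$\left(l{\left(100,44 \right)} + G\right) + N{\left(- 6 \left(5 + 0\right),37 \right)} = \left(\left(- \frac{11}{17} + \frac{44}{100}\right) - \frac{168}{1362877}\right) - \left(-4 + 2 \left(- 6 \left(5 + 0\right)\right)\right) = \left(\left(- \frac{11}{17} + 44 \cdot \frac{1}{100}\right) - \frac{168}{1362877}\right) - \left(-4 + 2 \left(\left(-6\right) 5\right)\right) = \left(\left(- \frac{11}{17} + \frac{11}{25}\right) - \frac{168}{1362877}\right) + \left(4 - -60\right) = \left(- \frac{88}{425} - \frac{168}{1362877}\right) + \left(4 + 60\right) = - \frac{120004576}{579222725} + 64 = \frac{36950249824}{579222725}$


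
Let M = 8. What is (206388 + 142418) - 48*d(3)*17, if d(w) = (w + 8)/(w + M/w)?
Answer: 347222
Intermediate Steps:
d(w) = (8 + w)/(w + 8/w) (d(w) = (w + 8)/(w + 8/w) = (8 + w)/(w + 8/w))
(206388 + 142418) - 48*d(3)*17 = (206388 + 142418) - 144*(8 + 3)/(8 + 3**2)*17 = 348806 - 144*11/(8 + 9)*17 = 348806 - 144*11/17*17 = 348806 - 48*33/17*17 = 348806 - 1584/17*17 = 348806 - 1584 = 347222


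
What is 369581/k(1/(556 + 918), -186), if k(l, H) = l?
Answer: 544762394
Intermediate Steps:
369581/k(1/(556 + 918), -186) = 369581/(1/(556 + 918)) = 369581/(1/1474) = 369581*1474 = 544762394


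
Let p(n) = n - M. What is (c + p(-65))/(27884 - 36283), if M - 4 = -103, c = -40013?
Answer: 39979/8399 ≈ 4.7600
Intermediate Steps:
M = -99 (M = 4 - 103 = -99)
p(n) = 99 + n (p(n) = n - 1*(-99) = n + 99 = 99 + n)
(c + p(-65))/(27884 - 36283) = (-40013 + (99 - 65))/(27884 - 36283) = (-40013 + 34)/(-8399) = -39979*(-1/8399) = 39979/8399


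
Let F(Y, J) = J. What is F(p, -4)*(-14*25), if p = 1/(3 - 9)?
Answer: 1400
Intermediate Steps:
p = -1/6 (p = 1/(-6) = -1/6 ≈ -0.16667)
F(p, -4)*(-14*25) = -(-56)*25 = -4*(-350) = 1400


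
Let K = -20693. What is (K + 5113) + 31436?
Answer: 15856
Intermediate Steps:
(K + 5113) + 31436 = (-20693 + 5113) + 31436 = -15580 + 31436 = 15856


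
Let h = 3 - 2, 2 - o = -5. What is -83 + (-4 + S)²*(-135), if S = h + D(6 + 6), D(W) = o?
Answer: -2243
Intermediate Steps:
o = 7 (o = 2 - 1*(-5) = 2 + 5 = 7)
D(W) = 7
h = 1
S = 8 (S = 1 + 7 = 8)
-83 + (-4 + S)²*(-135) = -83 + (-4 + 8)²*(-135) = -83 + 4²*(-135) = -83 + 16*(-135) = -83 - 2160 = -2243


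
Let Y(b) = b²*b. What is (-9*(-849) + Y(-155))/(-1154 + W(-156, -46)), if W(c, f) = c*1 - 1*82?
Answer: 64073/24 ≈ 2669.7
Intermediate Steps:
W(c, f) = -82 + c (W(c, f) = c - 82 = -82 + c)
Y(b) = b³
(-9*(-849) + Y(-155))/(-1154 + W(-156, -46)) = (-9*(-849) + (-155)³)/(-1154 + (-82 - 156)) = (7641 - 3723875)/(-1154 - 238) = -3716234/(-1392) = -3716234*(-1/1392) = 64073/24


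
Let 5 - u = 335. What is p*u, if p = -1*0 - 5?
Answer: 1650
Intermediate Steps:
u = -330 (u = 5 - 1*335 = 5 - 335 = -330)
p = -5 (p = 0 - 5 = -5)
p*u = -5*(-330) = 1650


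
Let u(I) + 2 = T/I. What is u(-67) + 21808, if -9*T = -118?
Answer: 13148900/603 ≈ 21806.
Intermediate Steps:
T = 118/9 (T = -1/9*(-118) = 118/9 ≈ 13.111)
u(I) = -2 + 118/(9*I)
u(-67) + 21808 = (-2 + (118/9)/(-67)) + 21808 = (-2 + (118/9)*(-1/67)) + 21808 = (-2 - 118/603) + 21808 = -1324/603 + 21808 = 13148900/603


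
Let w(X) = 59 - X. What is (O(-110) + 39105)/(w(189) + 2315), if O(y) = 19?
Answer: 39124/2185 ≈ 17.906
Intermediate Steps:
(O(-110) + 39105)/(w(189) + 2315) = (19 + 39105)/((59 - 1*189) + 2315) = 39124/((59 - 189) + 2315) = 39124/(-130 + 2315) = 39124/2185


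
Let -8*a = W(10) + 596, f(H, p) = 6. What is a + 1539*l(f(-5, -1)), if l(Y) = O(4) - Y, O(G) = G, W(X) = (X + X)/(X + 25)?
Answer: -22068/7 ≈ -3152.6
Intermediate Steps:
W(X) = 2*X/(25 + X) (W(X) = (2*X)/(25 + X) = 2*X/(25 + X))
l(Y) = 4 - Y
a = -522/7 (a = -(2*10/(25 + 10) + 596)/8 = -(2*10/35 + 596)/8 = -(2*10*(1/35) + 596)/8 = -(4/7 + 596)/8 = -1/8*4176/7 = -522/7 ≈ -74.571)
a + 1539*l(f(-5, -1)) = -522/7 + 1539*(4 - 1*6) = -522/7 + 1539*(4 - 6) = -522/7 + 1539*(-2) = -522/7 - 3078 = -22068/7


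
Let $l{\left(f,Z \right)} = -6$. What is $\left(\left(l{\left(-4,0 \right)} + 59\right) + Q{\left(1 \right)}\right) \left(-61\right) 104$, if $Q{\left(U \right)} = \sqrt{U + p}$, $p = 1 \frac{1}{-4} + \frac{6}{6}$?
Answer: $-336232 - 3172 \sqrt{7} \approx -3.4462 \cdot 10^{5}$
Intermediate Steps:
$p = \frac{3}{4}$ ($p = 1 \left(- \frac{1}{4}\right) + 6 \cdot \frac{1}{6} = - \frac{1}{4} + 1 = \frac{3}{4} \approx 0.75$)
$Q{\left(U \right)} = \sqrt{\frac{3}{4} + U}$ ($Q{\left(U \right)} = \sqrt{U + \frac{3}{4}} = \sqrt{\frac{3}{4} + U}$)
$\left(\left(l{\left(-4,0 \right)} + 59\right) + Q{\left(1 \right)}\right) \left(-61\right) 104 = \left(\left(-6 + 59\right) + \frac{\sqrt{3 + 4 \cdot 1}}{2}\right) \left(-61\right) 104 = \left(53 + \frac{\sqrt{3 + 4}}{2}\right) \left(-61\right) 104 = \left(53 + \frac{\sqrt{7}}{2}\right) \left(-61\right) 104 = \left(-3233 - \frac{61 \sqrt{7}}{2}\right) 104 = -336232 - 3172 \sqrt{7}$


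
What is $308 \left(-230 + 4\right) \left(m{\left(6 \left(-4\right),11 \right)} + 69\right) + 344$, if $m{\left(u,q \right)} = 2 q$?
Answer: $-6333984$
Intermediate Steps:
$308 \left(-230 + 4\right) \left(m{\left(6 \left(-4\right),11 \right)} + 69\right) + 344 = 308 \left(-230 + 4\right) \left(2 \cdot 11 + 69\right) + 344 = 308 \left(- 226 \left(22 + 69\right)\right) + 344 = 308 \left(\left(-226\right) 91\right) + 344 = 308 \left(-20566\right) + 344 = -6334328 + 344 = -6333984$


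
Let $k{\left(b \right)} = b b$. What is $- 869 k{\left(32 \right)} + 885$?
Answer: $-888971$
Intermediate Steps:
$k{\left(b \right)} = b^{2}$
$- 869 k{\left(32 \right)} + 885 = - 869 \cdot 32^{2} + 885 = \left(-869\right) 1024 + 885 = -889856 + 885 = -888971$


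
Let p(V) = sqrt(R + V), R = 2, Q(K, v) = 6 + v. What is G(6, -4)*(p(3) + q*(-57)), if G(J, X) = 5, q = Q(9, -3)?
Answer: -855 + 5*sqrt(5) ≈ -843.82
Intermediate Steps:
q = 3 (q = 6 - 3 = 3)
p(V) = sqrt(2 + V)
G(6, -4)*(p(3) + q*(-57)) = 5*(sqrt(2 + 3) + 3*(-57)) = 5*(sqrt(5) - 171) = 5*(-171 + sqrt(5)) = -855 + 5*sqrt(5)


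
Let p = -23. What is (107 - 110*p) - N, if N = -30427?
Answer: 33064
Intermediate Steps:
(107 - 110*p) - N = (107 - 110*(-23)) - 1*(-30427) = (107 + 2530) + 30427 = 2637 + 30427 = 33064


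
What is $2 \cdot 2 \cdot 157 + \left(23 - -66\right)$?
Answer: $717$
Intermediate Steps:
$2 \cdot 2 \cdot 157 + \left(23 - -66\right) = 4 \cdot 157 + \left(23 + 66\right) = 628 + 89 = 717$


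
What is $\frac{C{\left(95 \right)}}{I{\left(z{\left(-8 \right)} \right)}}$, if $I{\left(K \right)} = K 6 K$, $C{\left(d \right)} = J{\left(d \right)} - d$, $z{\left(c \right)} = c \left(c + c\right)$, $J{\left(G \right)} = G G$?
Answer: $\frac{4465}{49152} \approx 0.090841$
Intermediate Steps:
$J{\left(G \right)} = G^{2}$
$z{\left(c \right)} = 2 c^{2}$ ($z{\left(c \right)} = c 2 c = 2 c^{2}$)
$C{\left(d \right)} = d^{2} - d$
$I{\left(K \right)} = 6 K^{2}$ ($I{\left(K \right)} = 6 K K = 6 K^{2}$)
$\frac{C{\left(95 \right)}}{I{\left(z{\left(-8 \right)} \right)}} = \frac{95 \left(-1 + 95\right)}{6 \left(2 \left(-8\right)^{2}\right)^{2}} = \frac{95 \cdot 94}{6 \left(2 \cdot 64\right)^{2}} = \frac{8930}{6 \cdot 128^{2}} = \frac{8930}{6 \cdot 16384} = \frac{8930}{98304} = 8930 \cdot \frac{1}{98304} = \frac{4465}{49152}$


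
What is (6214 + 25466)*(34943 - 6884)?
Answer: 888909120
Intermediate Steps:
(6214 + 25466)*(34943 - 6884) = 31680*28059 = 888909120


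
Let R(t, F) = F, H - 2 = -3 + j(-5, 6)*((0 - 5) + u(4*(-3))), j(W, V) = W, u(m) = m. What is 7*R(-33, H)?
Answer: 588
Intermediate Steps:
H = 84 (H = 2 + (-3 - 5*((0 - 5) + 4*(-3))) = 2 + (-3 - 5*(-5 - 12)) = 2 + (-3 - 5*(-17)) = 2 + (-3 + 85) = 2 + 82 = 84)
7*R(-33, H) = 7*84 = 588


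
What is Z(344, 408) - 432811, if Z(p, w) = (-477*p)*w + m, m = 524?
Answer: -67380191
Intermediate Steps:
Z(p, w) = 524 - 477*p*w (Z(p, w) = (-477*p)*w + 524 = -477*p*w + 524 = 524 - 477*p*w)
Z(344, 408) - 432811 = (524 - 477*344*408) - 432811 = (524 - 66947904) - 432811 = -66947380 - 432811 = -67380191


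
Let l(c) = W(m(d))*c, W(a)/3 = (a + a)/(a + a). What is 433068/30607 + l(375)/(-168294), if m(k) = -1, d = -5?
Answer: 24282771039/1716991486 ≈ 14.143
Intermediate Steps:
W(a) = 3 (W(a) = 3*((a + a)/(a + a)) = 3*((2*a)/((2*a))) = 3*((2*a)*(1/(2*a))) = 3*1 = 3)
l(c) = 3*c
433068/30607 + l(375)/(-168294) = 433068/30607 + (3*375)/(-168294) = 433068*(1/30607) + 1125*(-1/168294) = 433068/30607 - 375/56098 = 24282771039/1716991486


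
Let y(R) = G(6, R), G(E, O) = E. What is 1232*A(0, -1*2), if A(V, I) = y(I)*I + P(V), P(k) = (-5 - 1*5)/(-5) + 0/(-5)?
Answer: -12320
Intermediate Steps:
y(R) = 6
P(k) = 2 (P(k) = (-5 - 5)*(-1/5) + 0*(-1/5) = -10*(-1/5) + 0 = 2 + 0 = 2)
A(V, I) = 2 + 6*I (A(V, I) = 6*I + 2 = 2 + 6*I)
1232*A(0, -1*2) = 1232*(2 + 6*(-1*2)) = 1232*(2 + 6*(-2)) = 1232*(2 - 12) = 1232*(-10) = -12320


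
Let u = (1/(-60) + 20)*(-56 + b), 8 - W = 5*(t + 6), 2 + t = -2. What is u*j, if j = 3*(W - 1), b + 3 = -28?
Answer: 312939/20 ≈ 15647.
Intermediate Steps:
t = -4 (t = -2 - 2 = -4)
b = -31 (b = -3 - 28 = -31)
W = -2 (W = 8 - 5*(-4 + 6) = 8 - 5*2 = 8 - 1*10 = 8 - 10 = -2)
j = -9 (j = 3*(-2 - 1) = 3*(-3) = -9)
u = -34771/20 (u = (1/(-60) + 20)*(-56 - 31) = (-1/60 + 20)*(-87) = (1199/60)*(-87) = -34771/20 ≈ -1738.6)
u*j = -34771/20*(-9) = 312939/20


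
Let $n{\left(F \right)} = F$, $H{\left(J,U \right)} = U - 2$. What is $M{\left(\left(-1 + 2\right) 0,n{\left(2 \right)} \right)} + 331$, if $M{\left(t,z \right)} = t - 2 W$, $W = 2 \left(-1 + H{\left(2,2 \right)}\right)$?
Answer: $335$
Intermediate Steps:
$H{\left(J,U \right)} = -2 + U$
$W = -2$ ($W = 2 \left(-1 + \left(-2 + 2\right)\right) = 2 \left(-1 + 0\right) = 2 \left(-1\right) = -2$)
$M{\left(t,z \right)} = 4 + t$ ($M{\left(t,z \right)} = t - -4 = t + 4 = 4 + t$)
$M{\left(\left(-1 + 2\right) 0,n{\left(2 \right)} \right)} + 331 = \left(4 + \left(-1 + 2\right) 0\right) + 331 = \left(4 + 1 \cdot 0\right) + 331 = \left(4 + 0\right) + 331 = 4 + 331 = 335$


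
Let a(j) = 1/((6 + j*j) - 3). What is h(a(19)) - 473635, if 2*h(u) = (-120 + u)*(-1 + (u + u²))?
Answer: -45679681524931/96457088 ≈ -4.7358e+5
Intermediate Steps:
a(j) = 1/(3 + j²) (a(j) = 1/((6 + j²) - 3) = 1/(3 + j²))
h(u) = (-120 + u)*(-1 + u + u²)/2 (h(u) = ((-120 + u)*(-1 + (u + u²)))/2 = ((-120 + u)*(-1 + u + u²))/2 = (-120 + u)*(-1 + u + u²)/2)
h(a(19)) - 473635 = (60 + (1/(3 + 19²))³/2 - 121/(2*(3 + 19²)) - 119/(2*(3 + 19²)²)) - 473635 = (60 + (1/(3 + 361))³/2 - 121/(2*(3 + 361)) - 119/(2*(3 + 361)²)) - 473635 = (60 + (1/364)³/2 - 121/2/364 - 119*(1/364)²/2) - 473635 = (60 + (1/364)³/2 - 121/2*1/364 - 119*(1/364)²/2) - 473635 = (60 + (½)*(1/48228544) - 121/728 - 119/2*1/132496) - 473635 = (60 + 1/96457088 - 121/728 - 17/37856) - 473635 = 5771349949/96457088 - 473635 = -45679681524931/96457088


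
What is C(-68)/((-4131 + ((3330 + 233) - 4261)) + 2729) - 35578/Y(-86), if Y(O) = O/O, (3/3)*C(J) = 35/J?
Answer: -145158239/4080 ≈ -35578.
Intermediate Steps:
C(J) = 35/J
Y(O) = 1
C(-68)/((-4131 + ((3330 + 233) - 4261)) + 2729) - 35578/Y(-86) = (35/(-68))/((-4131 + ((3330 + 233) - 4261)) + 2729) - 35578/1 = (35*(-1/68))/((-4131 + (3563 - 4261)) + 2729) - 35578*1 = -35/(68*((-4131 - 698) + 2729)) - 35578 = -35/(68*(-4829 + 2729)) - 35578 = -35/68/(-2100) - 35578 = -35/68*(-1/2100) - 35578 = 1/4080 - 35578 = -145158239/4080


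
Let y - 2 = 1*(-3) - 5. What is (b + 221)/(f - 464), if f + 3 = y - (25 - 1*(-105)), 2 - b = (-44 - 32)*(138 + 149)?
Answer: -7345/201 ≈ -36.542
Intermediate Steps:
b = 21814 (b = 2 - (-44 - 32)*(138 + 149) = 2 - (-76)*287 = 2 - 1*(-21812) = 2 + 21812 = 21814)
y = -6 (y = 2 + (1*(-3) - 5) = 2 + (-3 - 5) = 2 - 8 = -6)
f = -139 (f = -3 + (-6 - (25 - 1*(-105))) = -3 + (-6 - (25 + 105)) = -3 + (-6 - 1*130) = -3 + (-6 - 130) = -3 - 136 = -139)
(b + 221)/(f - 464) = (21814 + 221)/(-139 - 464) = 22035/(-603) = 22035*(-1/603) = -7345/201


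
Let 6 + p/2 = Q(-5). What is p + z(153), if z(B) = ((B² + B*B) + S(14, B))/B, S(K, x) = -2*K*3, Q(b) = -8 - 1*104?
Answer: 3542/51 ≈ 69.451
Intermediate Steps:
Q(b) = -112 (Q(b) = -8 - 104 = -112)
p = -236 (p = -12 + 2*(-112) = -12 - 224 = -236)
S(K, x) = -6*K
z(B) = (-84 + 2*B²)/B (z(B) = ((B² + B*B) - 6*14)/B = ((B² + B²) - 84)/B = (2*B² - 84)/B = (-84 + 2*B²)/B)
p + z(153) = -236 + (-84/153 + 2*153) = -236 + (-84*1/153 + 306) = -236 + (-28/51 + 306) = -236 + 15578/51 = 3542/51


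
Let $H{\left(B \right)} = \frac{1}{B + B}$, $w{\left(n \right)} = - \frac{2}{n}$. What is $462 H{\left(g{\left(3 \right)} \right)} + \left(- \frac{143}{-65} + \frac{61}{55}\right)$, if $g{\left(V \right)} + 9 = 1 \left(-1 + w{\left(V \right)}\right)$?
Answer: $- \frac{32291}{1760} \approx -18.347$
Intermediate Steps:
$g{\left(V \right)} = -10 - \frac{2}{V}$ ($g{\left(V \right)} = -9 + 1 \left(-1 - \frac{2}{V}\right) = -9 - \left(1 + \frac{2}{V}\right) = -10 - \frac{2}{V}$)
$H{\left(B \right)} = \frac{1}{2 B}$
$462 H{\left(g{\left(3 \right)} \right)} + \left(- \frac{143}{-65} + \frac{61}{55}\right) = 462 \frac{1}{2 \left(-10 - \frac{2}{3}\right)} + \left(- \frac{143}{-65} + \frac{61}{55}\right) = 462 \frac{1}{2 \left(-10 - \frac{2}{3}\right)} + \left(\left(-143\right) \left(- \frac{1}{65}\right) + 61 \cdot \frac{1}{55}\right) = 462 \frac{1}{2 \left(-10 - \frac{2}{3}\right)} + \left(\frac{11}{5} + \frac{61}{55}\right) = 462 \frac{1}{2 \left(- \frac{32}{3}\right)} + \frac{182}{55} = 462 \cdot \frac{1}{2} \left(- \frac{3}{32}\right) + \frac{182}{55} = 462 \left(- \frac{3}{64}\right) + \frac{182}{55} = - \frac{693}{32} + \frac{182}{55} = - \frac{32291}{1760}$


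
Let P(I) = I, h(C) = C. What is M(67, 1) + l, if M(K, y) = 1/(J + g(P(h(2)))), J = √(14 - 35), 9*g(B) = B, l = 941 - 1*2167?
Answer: (-11034*√21 + 2443*I)/(-2*I + 9*√21) ≈ -1226.0 - 0.21771*I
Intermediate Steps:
l = -1226 (l = 941 - 2167 = -1226)
g(B) = B/9
J = I*√21 (J = √(-21) = I*√21 ≈ 4.5826*I)
M(K, y) = 1/(2/9 + I*√21) (M(K, y) = 1/(I*√21 + (⅑)*2) = 1/(I*√21 + 2/9) = 1/(2/9 + I*√21))
M(67, 1) + l = (18/1705 - 81*I*√21/1705) - 1226 = -2090312/1705 - 81*I*√21/1705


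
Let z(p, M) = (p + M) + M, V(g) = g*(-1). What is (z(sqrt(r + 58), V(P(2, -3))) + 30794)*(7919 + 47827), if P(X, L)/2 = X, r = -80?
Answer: 1716196356 + 55746*I*sqrt(22) ≈ 1.7162e+9 + 2.6147e+5*I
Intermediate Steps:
P(X, L) = 2*X
V(g) = -g
z(p, M) = p + 2*M (z(p, M) = (M + p) + M = p + 2*M)
(z(sqrt(r + 58), V(P(2, -3))) + 30794)*(7919 + 47827) = ((sqrt(-80 + 58) + 2*(-2*2)) + 30794)*(7919 + 47827) = ((sqrt(-22) + 2*(-1*4)) + 30794)*55746 = ((I*sqrt(22) + 2*(-4)) + 30794)*55746 = ((I*sqrt(22) - 8) + 30794)*55746 = ((-8 + I*sqrt(22)) + 30794)*55746 = (30786 + I*sqrt(22))*55746 = 1716196356 + 55746*I*sqrt(22)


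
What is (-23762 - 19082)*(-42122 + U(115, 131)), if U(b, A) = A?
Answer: 1799062404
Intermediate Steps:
(-23762 - 19082)*(-42122 + U(115, 131)) = (-23762 - 19082)*(-42122 + 131) = -42844*(-41991) = 1799062404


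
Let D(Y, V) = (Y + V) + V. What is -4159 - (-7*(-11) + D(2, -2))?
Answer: -4234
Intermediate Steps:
D(Y, V) = Y + 2*V (D(Y, V) = (V + Y) + V = Y + 2*V)
-4159 - (-7*(-11) + D(2, -2)) = -4159 - (-7*(-11) + (2 + 2*(-2))) = -4159 - (77 + (2 - 4)) = -4159 - (77 - 2) = -4159 - 1*75 = -4159 - 75 = -4234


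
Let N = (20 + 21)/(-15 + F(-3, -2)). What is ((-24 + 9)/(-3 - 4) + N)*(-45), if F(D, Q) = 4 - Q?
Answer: 760/7 ≈ 108.57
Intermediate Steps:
N = -41/9 (N = (20 + 21)/(-15 + (4 - 1*(-2))) = 41/(-15 + (4 + 2)) = 41/(-15 + 6) = 41/(-9) = 41*(-⅑) = -41/9 ≈ -4.5556)
((-24 + 9)/(-3 - 4) + N)*(-45) = ((-24 + 9)/(-3 - 4) - 41/9)*(-45) = (-15/(-7) - 41/9)*(-45) = (-15*(-⅐) - 41/9)*(-45) = (15/7 - 41/9)*(-45) = -152/63*(-45) = 760/7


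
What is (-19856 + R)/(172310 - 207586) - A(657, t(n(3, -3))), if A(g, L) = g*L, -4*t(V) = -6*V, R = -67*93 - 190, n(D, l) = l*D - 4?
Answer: 451964751/35276 ≈ 12812.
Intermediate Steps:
n(D, l) = -4 + D*l (n(D, l) = D*l - 4 = -4 + D*l)
R = -6421 (R = -6231 - 190 = -6421)
t(V) = 3*V/2 (t(V) = -(-3)*V/2 = 3*V/2)
A(g, L) = L*g
(-19856 + R)/(172310 - 207586) - A(657, t(n(3, -3))) = (-19856 - 6421)/(172310 - 207586) - 3*(-4 + 3*(-3))/2*657 = -26277/(-35276) - 3*(-4 - 9)/2*657 = -26277*(-1/35276) - (3/2)*(-13)*657 = 26277/35276 - (-39)*657/2 = 26277/35276 - 1*(-25623/2) = 26277/35276 + 25623/2 = 451964751/35276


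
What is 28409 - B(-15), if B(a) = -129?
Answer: 28538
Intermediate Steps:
28409 - B(-15) = 28409 - 1*(-129) = 28409 + 129 = 28538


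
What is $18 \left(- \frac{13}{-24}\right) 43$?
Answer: $\frac{1677}{4} \approx 419.25$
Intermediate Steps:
$18 \left(- \frac{13}{-24}\right) 43 = 18 \left(\left(-13\right) \left(- \frac{1}{24}\right)\right) 43 = 18 \cdot \frac{13}{24} \cdot 43 = \frac{39}{4} \cdot 43 = \frac{1677}{4}$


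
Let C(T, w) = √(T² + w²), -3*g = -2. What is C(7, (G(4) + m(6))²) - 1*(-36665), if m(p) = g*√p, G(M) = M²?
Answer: 36665 + √(627193 + 99328*√6)/3 ≈ 36976.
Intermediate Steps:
g = ⅔ (g = -⅓*(-2) = ⅔ ≈ 0.66667)
m(p) = 2*√p/3
C(7, (G(4) + m(6))²) - 1*(-36665) = √(7² + ((4² + 2*√6/3)²)²) - 1*(-36665) = √(49 + ((16 + 2*√6/3)²)²) + 36665 = √(49 + (16 + 2*√6/3)⁴) + 36665 = 36665 + √(49 + (16 + 2*√6/3)⁴)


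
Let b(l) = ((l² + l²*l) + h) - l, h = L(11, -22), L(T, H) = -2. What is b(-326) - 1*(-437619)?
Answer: -34101757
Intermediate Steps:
h = -2
b(l) = -2 + l² + l³ - l (b(l) = ((l² + l²*l) - 2) - l = ((l² + l³) - 2) - l = (-2 + l² + l³) - l = -2 + l² + l³ - l)
b(-326) - 1*(-437619) = (-2 + (-326)² + (-326)³ - 1*(-326)) - 1*(-437619) = (-2 + 106276 - 34645976 + 326) + 437619 = -34539376 + 437619 = -34101757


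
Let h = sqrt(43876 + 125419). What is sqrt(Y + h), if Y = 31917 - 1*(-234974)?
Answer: sqrt(266891 + 7*sqrt(3455)) ≈ 517.01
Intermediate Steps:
Y = 266891 (Y = 31917 + 234974 = 266891)
h = 7*sqrt(3455) (h = sqrt(169295) = 7*sqrt(3455) ≈ 411.45)
sqrt(Y + h) = sqrt(266891 + 7*sqrt(3455))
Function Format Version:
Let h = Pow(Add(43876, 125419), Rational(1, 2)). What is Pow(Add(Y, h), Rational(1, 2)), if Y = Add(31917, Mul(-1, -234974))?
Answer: Pow(Add(266891, Mul(7, Pow(3455, Rational(1, 2)))), Rational(1, 2)) ≈ 517.01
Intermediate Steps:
Y = 266891 (Y = Add(31917, 234974) = 266891)
h = Mul(7, Pow(3455, Rational(1, 2))) (h = Pow(169295, Rational(1, 2)) = Mul(7, Pow(3455, Rational(1, 2))) ≈ 411.45)
Pow(Add(Y, h), Rational(1, 2)) = Pow(Add(266891, Mul(7, Pow(3455, Rational(1, 2)))), Rational(1, 2))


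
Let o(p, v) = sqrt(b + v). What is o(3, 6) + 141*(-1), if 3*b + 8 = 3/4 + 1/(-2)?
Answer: -141 + sqrt(123)/6 ≈ -139.15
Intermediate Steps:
b = -31/12 (b = -8/3 + (3/4 + 1/(-2))/3 = -8/3 + (3*(1/4) + 1*(-1/2))/3 = -8/3 + (3/4 - 1/2)/3 = -8/3 + (1/3)*(1/4) = -8/3 + 1/12 = -31/12 ≈ -2.5833)
o(p, v) = sqrt(-31/12 + v)
o(3, 6) + 141*(-1) = sqrt(-93 + 36*6)/6 + 141*(-1) = sqrt(-93 + 216)/6 - 141 = sqrt(123)/6 - 141 = -141 + sqrt(123)/6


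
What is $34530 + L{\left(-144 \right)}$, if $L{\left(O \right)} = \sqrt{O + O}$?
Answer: $34530 + 12 i \sqrt{2} \approx 34530.0 + 16.971 i$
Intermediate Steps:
$L{\left(O \right)} = \sqrt{2} \sqrt{O}$ ($L{\left(O \right)} = \sqrt{2 O} = \sqrt{2} \sqrt{O}$)
$34530 + L{\left(-144 \right)} = 34530 + \sqrt{2} \sqrt{-144} = 34530 + \sqrt{2} \cdot 12 i = 34530 + 12 i \sqrt{2}$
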